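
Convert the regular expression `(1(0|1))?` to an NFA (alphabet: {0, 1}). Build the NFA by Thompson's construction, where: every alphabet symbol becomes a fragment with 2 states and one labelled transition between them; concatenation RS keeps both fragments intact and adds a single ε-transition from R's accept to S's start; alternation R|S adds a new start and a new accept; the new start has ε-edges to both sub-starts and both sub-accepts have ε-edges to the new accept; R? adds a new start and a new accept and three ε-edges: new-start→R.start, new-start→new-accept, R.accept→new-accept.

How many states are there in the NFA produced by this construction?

By structural recursion:
Each of the 3 symbol leaves contributes a 2-state fragment.
  0|1 — 6 states
  1(0|1) — 8 states
  (1(0|1))? — 10 states

10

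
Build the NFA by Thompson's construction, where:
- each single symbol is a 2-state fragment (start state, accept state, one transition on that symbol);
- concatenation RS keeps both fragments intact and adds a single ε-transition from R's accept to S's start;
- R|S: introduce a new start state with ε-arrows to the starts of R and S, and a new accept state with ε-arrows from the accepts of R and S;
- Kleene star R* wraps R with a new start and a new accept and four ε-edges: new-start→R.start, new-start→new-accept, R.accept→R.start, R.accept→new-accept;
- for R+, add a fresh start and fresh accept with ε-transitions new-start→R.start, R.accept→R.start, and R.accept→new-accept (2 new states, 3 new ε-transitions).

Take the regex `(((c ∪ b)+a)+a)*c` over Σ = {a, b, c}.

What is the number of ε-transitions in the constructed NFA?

Building bottom-up:
Each of the 5 symbol leaves contributes 0 ε-transitions.
  c ∪ b = 4 ε-transitions
  (c ∪ b)+ = 7 ε-transitions
  (c ∪ b)+a = 8 ε-transitions
  ((c ∪ b)+a)+ = 11 ε-transitions
  ((c ∪ b)+a)+a = 12 ε-transitions
  (((c ∪ b)+a)+a)* = 16 ε-transitions
  (((c ∪ b)+a)+a)*c = 17 ε-transitions

17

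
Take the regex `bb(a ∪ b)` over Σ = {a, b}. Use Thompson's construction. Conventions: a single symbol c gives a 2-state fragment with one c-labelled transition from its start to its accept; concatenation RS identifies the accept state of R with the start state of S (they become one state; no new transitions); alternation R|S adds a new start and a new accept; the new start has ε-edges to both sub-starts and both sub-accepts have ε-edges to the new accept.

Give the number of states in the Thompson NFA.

Per subexpression:
Each of the 4 symbol leaves contributes a 2-state fragment.
  a ∪ b = 6 states
  bb(a ∪ b) = 8 states

8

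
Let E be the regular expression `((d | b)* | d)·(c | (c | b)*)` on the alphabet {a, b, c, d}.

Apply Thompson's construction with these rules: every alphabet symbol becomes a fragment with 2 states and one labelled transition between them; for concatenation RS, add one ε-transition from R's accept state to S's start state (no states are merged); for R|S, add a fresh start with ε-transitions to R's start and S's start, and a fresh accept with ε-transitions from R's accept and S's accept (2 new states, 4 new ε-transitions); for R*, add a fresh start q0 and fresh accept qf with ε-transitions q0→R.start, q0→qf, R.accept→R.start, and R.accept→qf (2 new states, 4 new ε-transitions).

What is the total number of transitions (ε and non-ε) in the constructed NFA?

31

Bottom-up over the parse tree:
Each of the 6 symbol leaves contributes 1 transition (1 symbol, 0 ε).
  d | b : 6 transitions (2 symbol, 4 ε)
  (d | b)* : 10 transitions (2 symbol, 8 ε)
  (d | b)* | d : 15 transitions (3 symbol, 12 ε)
  c | b : 6 transitions (2 symbol, 4 ε)
  (c | b)* : 10 transitions (2 symbol, 8 ε)
  c | (c | b)* : 15 transitions (3 symbol, 12 ε)
  ((d | b)* | d)·(c | (c | b)*) : 31 transitions (6 symbol, 25 ε)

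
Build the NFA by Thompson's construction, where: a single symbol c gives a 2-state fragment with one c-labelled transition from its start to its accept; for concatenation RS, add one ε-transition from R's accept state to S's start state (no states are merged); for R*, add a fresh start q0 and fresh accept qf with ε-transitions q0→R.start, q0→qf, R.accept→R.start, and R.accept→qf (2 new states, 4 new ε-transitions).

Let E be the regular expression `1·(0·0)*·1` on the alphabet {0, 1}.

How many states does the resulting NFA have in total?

10

Building bottom-up:
Each of the 4 symbol leaves contributes a 2-state fragment.
  0·0 : 4 states
  (0·0)* : 6 states
  1·(0·0)*·1 : 10 states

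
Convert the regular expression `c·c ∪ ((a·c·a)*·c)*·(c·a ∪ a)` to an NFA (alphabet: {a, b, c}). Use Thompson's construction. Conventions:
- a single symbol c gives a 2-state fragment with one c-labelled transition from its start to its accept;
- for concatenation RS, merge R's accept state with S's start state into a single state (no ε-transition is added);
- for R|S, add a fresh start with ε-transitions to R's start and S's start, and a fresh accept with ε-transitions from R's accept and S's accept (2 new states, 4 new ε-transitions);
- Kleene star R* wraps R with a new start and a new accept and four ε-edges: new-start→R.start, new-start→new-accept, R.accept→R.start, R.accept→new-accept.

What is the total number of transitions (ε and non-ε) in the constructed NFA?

By structural recursion:
Each of the 9 symbol leaves contributes 1 transition (1 symbol, 0 ε).
  c·c = 2 transitions (2 symbol, 0 ε)
  a·c·a = 3 transitions (3 symbol, 0 ε)
  (a·c·a)* = 7 transitions (3 symbol, 4 ε)
  (a·c·a)*·c = 8 transitions (4 symbol, 4 ε)
  ((a·c·a)*·c)* = 12 transitions (4 symbol, 8 ε)
  c·a = 2 transitions (2 symbol, 0 ε)
  c·a ∪ a = 7 transitions (3 symbol, 4 ε)
  ((a·c·a)*·c)*·(c·a ∪ a) = 19 transitions (7 symbol, 12 ε)
  c·c ∪ ((a·c·a)*·c)*·(c·a ∪ a) = 25 transitions (9 symbol, 16 ε)

25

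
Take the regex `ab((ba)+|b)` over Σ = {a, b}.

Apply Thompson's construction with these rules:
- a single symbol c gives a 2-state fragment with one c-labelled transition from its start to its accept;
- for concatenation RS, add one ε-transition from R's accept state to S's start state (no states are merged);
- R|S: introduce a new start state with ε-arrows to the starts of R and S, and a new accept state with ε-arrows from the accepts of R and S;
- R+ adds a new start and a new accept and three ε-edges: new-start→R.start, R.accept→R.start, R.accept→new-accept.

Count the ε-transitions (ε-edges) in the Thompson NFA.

Building bottom-up:
Each of the 5 symbol leaves contributes 0 ε-transitions.
  ba = 1 ε-transition
  (ba)+ = 4 ε-transitions
  (ba)+|b = 8 ε-transitions
  ab((ba)+|b) = 10 ε-transitions

10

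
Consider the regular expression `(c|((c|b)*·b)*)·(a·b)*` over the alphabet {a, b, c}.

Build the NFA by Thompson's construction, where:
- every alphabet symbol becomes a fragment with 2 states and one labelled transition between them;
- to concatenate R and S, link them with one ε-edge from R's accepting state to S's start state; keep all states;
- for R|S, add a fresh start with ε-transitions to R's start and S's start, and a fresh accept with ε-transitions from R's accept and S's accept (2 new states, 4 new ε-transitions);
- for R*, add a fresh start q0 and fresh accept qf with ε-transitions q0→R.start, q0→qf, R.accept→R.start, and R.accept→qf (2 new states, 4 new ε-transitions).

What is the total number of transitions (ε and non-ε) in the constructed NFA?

By structural recursion:
Each of the 6 symbol leaves contributes 1 transition (1 symbol, 0 ε).
  c|b — 6 transitions (2 symbol, 4 ε)
  (c|b)* — 10 transitions (2 symbol, 8 ε)
  (c|b)*·b — 12 transitions (3 symbol, 9 ε)
  ((c|b)*·b)* — 16 transitions (3 symbol, 13 ε)
  c|((c|b)*·b)* — 21 transitions (4 symbol, 17 ε)
  a·b — 3 transitions (2 symbol, 1 ε)
  (a·b)* — 7 transitions (2 symbol, 5 ε)
  (c|((c|b)*·b)*)·(a·b)* — 29 transitions (6 symbol, 23 ε)

29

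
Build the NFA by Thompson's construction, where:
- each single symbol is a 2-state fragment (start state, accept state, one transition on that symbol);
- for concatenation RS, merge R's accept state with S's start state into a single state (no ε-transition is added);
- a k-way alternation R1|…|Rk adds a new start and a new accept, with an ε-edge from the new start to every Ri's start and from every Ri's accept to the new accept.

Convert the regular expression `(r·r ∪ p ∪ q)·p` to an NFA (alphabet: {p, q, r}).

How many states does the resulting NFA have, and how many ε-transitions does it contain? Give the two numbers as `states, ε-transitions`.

10, 6

Recursing over subexpressions:
Each of the 5 symbol leaves contributes 2 states and 0 ε-transitions.
  r·r — 3 states, 0 ε-transitions
  r·r ∪ p ∪ q — 9 states, 6 ε-transitions
  (r·r ∪ p ∪ q)·p — 10 states, 6 ε-transitions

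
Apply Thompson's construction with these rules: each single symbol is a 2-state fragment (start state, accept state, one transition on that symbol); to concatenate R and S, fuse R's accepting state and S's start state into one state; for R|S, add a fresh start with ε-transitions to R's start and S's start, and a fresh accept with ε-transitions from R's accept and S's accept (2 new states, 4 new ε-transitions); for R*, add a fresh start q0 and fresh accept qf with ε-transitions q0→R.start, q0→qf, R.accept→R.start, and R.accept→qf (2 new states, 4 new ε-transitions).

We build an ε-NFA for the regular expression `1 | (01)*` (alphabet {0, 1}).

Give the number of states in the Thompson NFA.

9

By structural recursion:
Each of the 3 symbol leaves contributes a 2-state fragment.
  01 → 3 states
  (01)* → 5 states
  1 | (01)* → 9 states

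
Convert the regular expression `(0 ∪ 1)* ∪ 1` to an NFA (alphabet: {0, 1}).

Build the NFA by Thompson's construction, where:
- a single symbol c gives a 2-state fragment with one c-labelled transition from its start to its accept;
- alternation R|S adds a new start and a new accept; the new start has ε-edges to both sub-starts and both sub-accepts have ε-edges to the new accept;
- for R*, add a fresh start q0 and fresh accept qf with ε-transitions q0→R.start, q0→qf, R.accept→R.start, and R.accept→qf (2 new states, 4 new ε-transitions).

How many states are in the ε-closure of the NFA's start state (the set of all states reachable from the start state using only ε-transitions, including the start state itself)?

Let C(F) = |ε-closure(F.start)| within fragment F, and note whether F accepts ε. Symbol fragments have C = 1 and do not accept ε. Then:
  0 ∪ 1 : new start ε-reaches every alternative's start; none of them accept ε, so the new accept is not reached: |ε-closure| = 1 + 1 + 1 = 3
  (0 ∪ 1)* : |ε-closure| = 1 (new start) + 3 (body) + 1 (new accept) = 5
  (0 ∪ 1)* ∪ 1 : new start ε-reaches every alternative's start; at least one alternative accepts ε, so the union's new accept is reached too: |ε-closure| = 1 + 5 + 1 + 1 = 8

8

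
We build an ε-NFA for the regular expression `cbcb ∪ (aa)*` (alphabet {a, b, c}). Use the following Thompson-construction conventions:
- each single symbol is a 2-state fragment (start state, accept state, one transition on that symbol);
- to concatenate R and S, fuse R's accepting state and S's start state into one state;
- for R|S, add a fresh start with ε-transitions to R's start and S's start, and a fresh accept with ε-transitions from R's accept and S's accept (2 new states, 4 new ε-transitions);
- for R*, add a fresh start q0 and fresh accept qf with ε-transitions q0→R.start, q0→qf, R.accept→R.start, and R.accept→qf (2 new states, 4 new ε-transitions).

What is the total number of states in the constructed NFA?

Recursing over subexpressions:
Each of the 6 symbol leaves contributes a 2-state fragment.
  cbcb : 5 states
  aa : 3 states
  (aa)* : 5 states
  cbcb ∪ (aa)* : 12 states

12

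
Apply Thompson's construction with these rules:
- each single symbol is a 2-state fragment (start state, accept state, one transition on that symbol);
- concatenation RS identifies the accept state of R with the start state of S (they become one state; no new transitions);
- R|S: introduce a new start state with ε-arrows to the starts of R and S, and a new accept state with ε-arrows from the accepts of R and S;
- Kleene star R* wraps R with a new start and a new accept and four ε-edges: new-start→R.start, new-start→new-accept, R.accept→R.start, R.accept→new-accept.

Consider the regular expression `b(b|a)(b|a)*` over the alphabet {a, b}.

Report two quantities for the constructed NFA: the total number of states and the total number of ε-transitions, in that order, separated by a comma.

14, 12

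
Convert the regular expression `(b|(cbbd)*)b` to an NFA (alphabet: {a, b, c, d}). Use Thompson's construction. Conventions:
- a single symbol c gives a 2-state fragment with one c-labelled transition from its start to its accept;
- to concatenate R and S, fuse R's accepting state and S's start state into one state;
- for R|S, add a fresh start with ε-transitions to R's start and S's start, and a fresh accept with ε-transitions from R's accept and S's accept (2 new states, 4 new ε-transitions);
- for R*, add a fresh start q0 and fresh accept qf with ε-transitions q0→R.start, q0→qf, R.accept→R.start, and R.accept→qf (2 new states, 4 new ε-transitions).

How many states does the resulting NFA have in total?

12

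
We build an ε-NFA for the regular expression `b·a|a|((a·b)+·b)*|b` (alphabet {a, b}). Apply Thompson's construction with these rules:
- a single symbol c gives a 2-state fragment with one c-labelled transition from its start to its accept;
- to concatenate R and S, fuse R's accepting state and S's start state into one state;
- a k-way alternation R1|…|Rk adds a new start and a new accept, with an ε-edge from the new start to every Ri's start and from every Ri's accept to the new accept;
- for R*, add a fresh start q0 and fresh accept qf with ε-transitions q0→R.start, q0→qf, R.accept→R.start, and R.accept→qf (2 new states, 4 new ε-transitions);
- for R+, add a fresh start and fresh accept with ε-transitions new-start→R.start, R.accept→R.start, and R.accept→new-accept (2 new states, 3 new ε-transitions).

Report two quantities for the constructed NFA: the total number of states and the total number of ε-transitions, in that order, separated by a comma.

Per subexpression:
Each of the 7 symbol leaves contributes 2 states and 0 ε-transitions.
  b·a → 3 states, 0 ε-transitions
  a·b → 3 states, 0 ε-transitions
  (a·b)+ → 5 states, 3 ε-transitions
  (a·b)+·b → 6 states, 3 ε-transitions
  ((a·b)+·b)* → 8 states, 7 ε-transitions
  b·a|a|((a·b)+·b)*|b → 17 states, 15 ε-transitions

17, 15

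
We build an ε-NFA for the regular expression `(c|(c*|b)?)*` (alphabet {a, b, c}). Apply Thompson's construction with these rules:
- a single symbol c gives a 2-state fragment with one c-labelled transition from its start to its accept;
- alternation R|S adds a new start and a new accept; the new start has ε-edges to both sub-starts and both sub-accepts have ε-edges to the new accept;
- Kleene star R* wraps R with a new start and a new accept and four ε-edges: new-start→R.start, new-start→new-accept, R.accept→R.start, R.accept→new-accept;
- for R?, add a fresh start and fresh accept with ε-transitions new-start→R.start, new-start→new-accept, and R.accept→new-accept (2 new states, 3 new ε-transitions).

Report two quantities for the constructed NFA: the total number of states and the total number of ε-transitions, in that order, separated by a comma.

16, 19

By structural recursion:
Each of the 3 symbol leaves contributes 2 states and 0 ε-transitions.
  c* : 4 states, 4 ε-transitions
  c*|b : 8 states, 8 ε-transitions
  (c*|b)? : 10 states, 11 ε-transitions
  c|(c*|b)? : 14 states, 15 ε-transitions
  (c|(c*|b)?)* : 16 states, 19 ε-transitions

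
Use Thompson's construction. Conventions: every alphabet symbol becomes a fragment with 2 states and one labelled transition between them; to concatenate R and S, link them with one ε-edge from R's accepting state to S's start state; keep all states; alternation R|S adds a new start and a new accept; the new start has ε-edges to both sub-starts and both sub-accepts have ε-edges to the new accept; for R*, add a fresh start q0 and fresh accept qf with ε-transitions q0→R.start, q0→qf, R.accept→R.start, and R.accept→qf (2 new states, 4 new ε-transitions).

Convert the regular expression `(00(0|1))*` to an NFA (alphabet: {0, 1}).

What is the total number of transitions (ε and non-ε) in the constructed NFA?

Building bottom-up:
Each of the 4 symbol leaves contributes 1 transition (1 symbol, 0 ε).
  0|1 = 6 transitions (2 symbol, 4 ε)
  00(0|1) = 10 transitions (4 symbol, 6 ε)
  (00(0|1))* = 14 transitions (4 symbol, 10 ε)

14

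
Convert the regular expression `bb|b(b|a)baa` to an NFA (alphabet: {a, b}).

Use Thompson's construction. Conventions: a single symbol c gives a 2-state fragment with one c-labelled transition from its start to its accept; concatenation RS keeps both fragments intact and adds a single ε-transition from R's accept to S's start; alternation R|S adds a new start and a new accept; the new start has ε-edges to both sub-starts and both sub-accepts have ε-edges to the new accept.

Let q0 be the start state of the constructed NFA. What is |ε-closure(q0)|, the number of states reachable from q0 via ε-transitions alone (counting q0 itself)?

Work bottom-up. For each fragment F, track |ε-closure(F.start)| and whether F's accept lies in that closure (i.e. whether F accepts ε). A single-symbol fragment has closure size 1 and does not accept ε.
  bb : same as the first factor's closure: |ε-closure| = 1
  b|a : new start ε-reaches every alternative's start; none of them accept ε, so the new accept is not reached: |ε-closure| = 1 + 1 + 1 = 3
  b(b|a)baa : same as the first factor's closure: |ε-closure| = 1
  bb|b(b|a)baa : |ε-closure| = 1 + 1 + 1 = 3 (the new accept is not ε-reachable since no branch accepts ε)

3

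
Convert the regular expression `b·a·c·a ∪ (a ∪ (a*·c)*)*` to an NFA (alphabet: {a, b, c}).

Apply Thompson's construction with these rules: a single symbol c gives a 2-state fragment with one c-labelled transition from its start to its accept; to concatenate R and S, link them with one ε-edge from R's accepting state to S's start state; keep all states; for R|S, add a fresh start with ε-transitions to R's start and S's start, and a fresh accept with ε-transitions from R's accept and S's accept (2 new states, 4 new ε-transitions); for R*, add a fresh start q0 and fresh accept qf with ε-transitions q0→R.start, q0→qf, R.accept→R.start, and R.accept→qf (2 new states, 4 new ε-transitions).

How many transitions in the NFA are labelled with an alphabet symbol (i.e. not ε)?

7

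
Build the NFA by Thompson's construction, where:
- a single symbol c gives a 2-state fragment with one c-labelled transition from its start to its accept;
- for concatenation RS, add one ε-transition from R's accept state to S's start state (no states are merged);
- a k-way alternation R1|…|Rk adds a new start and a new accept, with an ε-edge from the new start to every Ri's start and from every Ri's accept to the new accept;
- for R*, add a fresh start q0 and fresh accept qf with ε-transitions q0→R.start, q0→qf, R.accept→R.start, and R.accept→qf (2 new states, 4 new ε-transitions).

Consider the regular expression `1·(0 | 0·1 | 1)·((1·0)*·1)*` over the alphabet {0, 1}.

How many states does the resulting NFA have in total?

Building bottom-up:
Each of the 8 symbol leaves contributes a 2-state fragment.
  0·1 : 4 states
  0 | 0·1 | 1 : 10 states
  1·0 : 4 states
  (1·0)* : 6 states
  (1·0)*·1 : 8 states
  ((1·0)*·1)* : 10 states
  1·(0 | 0·1 | 1)·((1·0)*·1)* : 22 states

22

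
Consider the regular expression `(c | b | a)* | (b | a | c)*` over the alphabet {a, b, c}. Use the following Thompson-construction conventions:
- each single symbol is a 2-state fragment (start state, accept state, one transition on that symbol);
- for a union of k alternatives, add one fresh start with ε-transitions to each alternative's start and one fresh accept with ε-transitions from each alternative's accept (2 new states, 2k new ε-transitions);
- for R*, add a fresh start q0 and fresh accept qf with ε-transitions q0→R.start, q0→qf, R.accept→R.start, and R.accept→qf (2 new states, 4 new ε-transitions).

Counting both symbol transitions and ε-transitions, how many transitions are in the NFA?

30

By structural recursion:
Each of the 6 symbol leaves contributes 1 transition (1 symbol, 0 ε).
  c | b | a — 9 transitions (3 symbol, 6 ε)
  (c | b | a)* — 13 transitions (3 symbol, 10 ε)
  b | a | c — 9 transitions (3 symbol, 6 ε)
  (b | a | c)* — 13 transitions (3 symbol, 10 ε)
  (c | b | a)* | (b | a | c)* — 30 transitions (6 symbol, 24 ε)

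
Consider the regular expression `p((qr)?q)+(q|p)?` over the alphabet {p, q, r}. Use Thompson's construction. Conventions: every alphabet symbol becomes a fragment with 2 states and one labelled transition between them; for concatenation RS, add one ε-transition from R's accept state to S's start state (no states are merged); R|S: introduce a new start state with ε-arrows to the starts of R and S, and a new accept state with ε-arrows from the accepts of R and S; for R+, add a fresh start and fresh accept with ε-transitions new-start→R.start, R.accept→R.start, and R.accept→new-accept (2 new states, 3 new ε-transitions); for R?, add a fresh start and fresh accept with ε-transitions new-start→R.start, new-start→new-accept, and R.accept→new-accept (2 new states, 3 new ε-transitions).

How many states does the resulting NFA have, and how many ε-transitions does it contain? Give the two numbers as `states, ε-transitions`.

20, 17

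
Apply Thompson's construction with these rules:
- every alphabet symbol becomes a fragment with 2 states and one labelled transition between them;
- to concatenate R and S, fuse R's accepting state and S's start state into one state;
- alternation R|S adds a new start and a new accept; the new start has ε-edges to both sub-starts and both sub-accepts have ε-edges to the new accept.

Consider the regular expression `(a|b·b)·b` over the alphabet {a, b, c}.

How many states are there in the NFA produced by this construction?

Building bottom-up:
Each of the 4 symbol leaves contributes a 2-state fragment.
  b·b — 3 states
  a|b·b — 7 states
  (a|b·b)·b — 8 states

8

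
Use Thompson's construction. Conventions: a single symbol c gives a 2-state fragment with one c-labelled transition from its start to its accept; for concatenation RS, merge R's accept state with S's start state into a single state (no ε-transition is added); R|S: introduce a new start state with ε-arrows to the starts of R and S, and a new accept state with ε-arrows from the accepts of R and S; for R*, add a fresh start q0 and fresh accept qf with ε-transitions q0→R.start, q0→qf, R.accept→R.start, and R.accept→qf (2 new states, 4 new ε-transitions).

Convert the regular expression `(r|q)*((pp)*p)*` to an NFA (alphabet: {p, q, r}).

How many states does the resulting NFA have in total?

15

Recursing over subexpressions:
Each of the 5 symbol leaves contributes a 2-state fragment.
  r|q = 6 states
  (r|q)* = 8 states
  pp = 3 states
  (pp)* = 5 states
  (pp)*p = 6 states
  ((pp)*p)* = 8 states
  (r|q)*((pp)*p)* = 15 states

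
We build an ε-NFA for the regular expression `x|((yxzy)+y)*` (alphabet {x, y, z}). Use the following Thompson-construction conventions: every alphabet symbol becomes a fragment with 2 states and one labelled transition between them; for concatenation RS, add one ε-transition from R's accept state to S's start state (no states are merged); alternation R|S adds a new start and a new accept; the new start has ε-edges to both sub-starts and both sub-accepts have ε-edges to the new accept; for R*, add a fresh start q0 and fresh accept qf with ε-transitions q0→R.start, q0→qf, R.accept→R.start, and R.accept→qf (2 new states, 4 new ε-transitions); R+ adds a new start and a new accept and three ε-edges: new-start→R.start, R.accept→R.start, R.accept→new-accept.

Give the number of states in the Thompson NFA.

By structural recursion:
Each of the 6 symbol leaves contributes a 2-state fragment.
  yxzy — 8 states
  (yxzy)+ — 10 states
  (yxzy)+y — 12 states
  ((yxzy)+y)* — 14 states
  x|((yxzy)+y)* — 18 states

18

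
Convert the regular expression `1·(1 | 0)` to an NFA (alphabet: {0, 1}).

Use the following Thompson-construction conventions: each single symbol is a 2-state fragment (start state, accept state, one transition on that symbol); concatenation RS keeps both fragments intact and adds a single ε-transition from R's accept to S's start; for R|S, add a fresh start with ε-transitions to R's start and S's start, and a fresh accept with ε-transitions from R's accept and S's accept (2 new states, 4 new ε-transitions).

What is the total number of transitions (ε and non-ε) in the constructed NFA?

Per subexpression:
Each of the 3 symbol leaves contributes 1 transition (1 symbol, 0 ε).
  1 | 0 = 6 transitions (2 symbol, 4 ε)
  1·(1 | 0) = 8 transitions (3 symbol, 5 ε)

8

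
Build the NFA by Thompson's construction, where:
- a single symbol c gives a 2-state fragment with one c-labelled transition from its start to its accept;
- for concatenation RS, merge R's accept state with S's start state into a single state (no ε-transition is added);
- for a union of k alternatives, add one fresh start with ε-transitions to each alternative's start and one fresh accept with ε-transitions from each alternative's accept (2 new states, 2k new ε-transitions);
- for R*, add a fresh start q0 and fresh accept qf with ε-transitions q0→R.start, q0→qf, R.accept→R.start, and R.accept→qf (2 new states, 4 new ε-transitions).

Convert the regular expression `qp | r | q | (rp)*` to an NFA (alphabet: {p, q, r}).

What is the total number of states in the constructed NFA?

Building bottom-up:
Each of the 6 symbol leaves contributes a 2-state fragment.
  qp → 3 states
  rp → 3 states
  (rp)* → 5 states
  qp | r | q | (rp)* → 14 states

14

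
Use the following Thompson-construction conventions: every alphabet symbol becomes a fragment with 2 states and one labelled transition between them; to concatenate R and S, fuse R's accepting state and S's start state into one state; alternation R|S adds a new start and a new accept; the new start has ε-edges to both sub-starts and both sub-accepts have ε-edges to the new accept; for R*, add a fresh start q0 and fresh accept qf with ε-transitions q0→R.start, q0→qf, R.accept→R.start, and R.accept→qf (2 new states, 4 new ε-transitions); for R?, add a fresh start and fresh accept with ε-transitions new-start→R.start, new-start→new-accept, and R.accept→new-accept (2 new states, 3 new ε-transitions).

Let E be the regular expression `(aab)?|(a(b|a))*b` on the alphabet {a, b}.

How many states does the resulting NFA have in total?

Per subexpression:
Each of the 7 symbol leaves contributes a 2-state fragment.
  aab — 4 states
  (aab)? — 6 states
  b|a — 6 states
  a(b|a) — 7 states
  (a(b|a))* — 9 states
  (a(b|a))*b — 10 states
  (aab)?|(a(b|a))*b — 18 states

18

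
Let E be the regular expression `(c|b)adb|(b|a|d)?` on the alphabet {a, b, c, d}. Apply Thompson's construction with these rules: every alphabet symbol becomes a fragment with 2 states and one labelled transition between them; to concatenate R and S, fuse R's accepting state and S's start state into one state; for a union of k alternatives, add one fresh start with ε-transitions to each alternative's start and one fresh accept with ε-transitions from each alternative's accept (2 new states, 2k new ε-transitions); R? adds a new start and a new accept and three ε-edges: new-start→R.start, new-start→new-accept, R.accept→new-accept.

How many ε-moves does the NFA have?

17

Bottom-up over the parse tree:
Each of the 8 symbol leaves contributes 0 ε-transitions.
  c|b — 4 ε-transitions
  (c|b)adb — 4 ε-transitions
  b|a|d — 6 ε-transitions
  (b|a|d)? — 9 ε-transitions
  (c|b)adb|(b|a|d)? — 17 ε-transitions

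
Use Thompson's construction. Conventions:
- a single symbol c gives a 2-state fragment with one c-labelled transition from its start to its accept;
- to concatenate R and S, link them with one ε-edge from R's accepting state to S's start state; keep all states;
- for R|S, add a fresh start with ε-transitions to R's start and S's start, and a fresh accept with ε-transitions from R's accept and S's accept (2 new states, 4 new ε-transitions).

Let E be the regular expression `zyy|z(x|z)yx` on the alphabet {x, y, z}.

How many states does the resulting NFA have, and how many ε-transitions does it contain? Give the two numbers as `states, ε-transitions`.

20, 13

Building bottom-up:
Each of the 8 symbol leaves contributes 2 states and 0 ε-transitions.
  zyy → 6 states, 2 ε-transitions
  x|z → 6 states, 4 ε-transitions
  z(x|z)yx → 12 states, 7 ε-transitions
  zyy|z(x|z)yx → 20 states, 13 ε-transitions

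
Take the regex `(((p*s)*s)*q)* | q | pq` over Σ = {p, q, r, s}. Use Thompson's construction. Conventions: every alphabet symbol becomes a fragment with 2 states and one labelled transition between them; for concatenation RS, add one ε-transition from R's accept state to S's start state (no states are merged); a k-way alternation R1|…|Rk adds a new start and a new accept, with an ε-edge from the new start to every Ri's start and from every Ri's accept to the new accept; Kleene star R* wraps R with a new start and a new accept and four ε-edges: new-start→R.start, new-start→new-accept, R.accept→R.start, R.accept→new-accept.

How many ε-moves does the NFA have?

By structural recursion:
Each of the 7 symbol leaves contributes 0 ε-transitions.
  p* → 4 ε-transitions
  p*s → 5 ε-transitions
  (p*s)* → 9 ε-transitions
  (p*s)*s → 10 ε-transitions
  ((p*s)*s)* → 14 ε-transitions
  ((p*s)*s)*q → 15 ε-transitions
  (((p*s)*s)*q)* → 19 ε-transitions
  pq → 1 ε-transition
  (((p*s)*s)*q)* | q | pq → 26 ε-transitions

26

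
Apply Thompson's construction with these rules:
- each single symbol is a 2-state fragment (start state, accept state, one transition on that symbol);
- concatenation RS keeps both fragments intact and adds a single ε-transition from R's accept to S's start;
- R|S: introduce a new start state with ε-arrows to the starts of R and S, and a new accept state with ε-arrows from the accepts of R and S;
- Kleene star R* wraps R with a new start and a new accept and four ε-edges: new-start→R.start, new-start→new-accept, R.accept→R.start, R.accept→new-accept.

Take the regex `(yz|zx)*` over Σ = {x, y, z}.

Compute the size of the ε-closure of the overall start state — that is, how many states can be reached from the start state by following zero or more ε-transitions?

5

Work bottom-up. For each fragment F, track |ε-closure(F.start)| and whether F's accept lies in that closure (i.e. whether F accepts ε). A single-symbol fragment has closure size 1 and does not accept ε.
  yz → |ε-closure| equals the left operand's closure size = 1 (its accept is not ε-reachable, so the closure stops there)
  zx → |ε-closure| equals the left operand's closure size = 1 (its accept is not ε-reachable, so the closure stops there)
  yz|zx → new start ε-reaches every alternative's start; none of them accept ε, so the new accept is not reached: |ε-closure| = 1 + 1 + 1 = 3
  (yz|zx)* → the star's fresh start ε-reaches both the body's start and the fresh accept: |ε-closure| = 2 + 3 = 5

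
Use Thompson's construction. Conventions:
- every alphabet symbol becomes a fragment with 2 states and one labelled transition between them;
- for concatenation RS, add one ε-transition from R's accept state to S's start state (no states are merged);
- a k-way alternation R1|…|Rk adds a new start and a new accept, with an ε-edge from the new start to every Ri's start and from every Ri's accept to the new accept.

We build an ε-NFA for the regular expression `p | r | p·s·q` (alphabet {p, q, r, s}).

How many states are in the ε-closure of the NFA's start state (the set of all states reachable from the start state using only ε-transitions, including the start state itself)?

Compute the ε-closure size of each fragment's start state recursively; a symbol fragment's start has no outgoing ε-edge, so its closure is just itself (size 1).
  p·s·q → same as the first factor's closure: |ε-closure| = 1
  p | r | p·s·q → |ε-closure| = 1 + 1 + 1 + 1 = 4 (the new accept is not ε-reachable since no branch accepts ε)

4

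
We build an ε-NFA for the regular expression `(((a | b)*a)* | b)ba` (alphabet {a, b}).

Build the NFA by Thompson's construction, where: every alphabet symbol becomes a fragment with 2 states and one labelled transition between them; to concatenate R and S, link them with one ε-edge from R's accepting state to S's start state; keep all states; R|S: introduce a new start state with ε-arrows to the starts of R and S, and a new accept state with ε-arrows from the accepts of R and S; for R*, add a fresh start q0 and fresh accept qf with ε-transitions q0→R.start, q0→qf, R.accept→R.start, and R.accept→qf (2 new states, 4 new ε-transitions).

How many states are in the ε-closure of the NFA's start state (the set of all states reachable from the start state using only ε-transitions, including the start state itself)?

12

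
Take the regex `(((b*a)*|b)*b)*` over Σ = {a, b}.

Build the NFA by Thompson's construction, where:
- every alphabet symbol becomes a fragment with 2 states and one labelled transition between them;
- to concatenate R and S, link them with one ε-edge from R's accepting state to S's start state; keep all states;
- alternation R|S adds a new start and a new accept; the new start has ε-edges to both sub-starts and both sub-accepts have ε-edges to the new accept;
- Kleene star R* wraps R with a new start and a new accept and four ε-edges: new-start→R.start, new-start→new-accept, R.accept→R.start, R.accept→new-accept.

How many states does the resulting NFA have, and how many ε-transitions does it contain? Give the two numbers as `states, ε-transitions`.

18, 22

Building bottom-up:
Each of the 4 symbol leaves contributes 2 states and 0 ε-transitions.
  b* : 4 states, 4 ε-transitions
  b*a : 6 states, 5 ε-transitions
  (b*a)* : 8 states, 9 ε-transitions
  (b*a)*|b : 12 states, 13 ε-transitions
  ((b*a)*|b)* : 14 states, 17 ε-transitions
  ((b*a)*|b)*b : 16 states, 18 ε-transitions
  (((b*a)*|b)*b)* : 18 states, 22 ε-transitions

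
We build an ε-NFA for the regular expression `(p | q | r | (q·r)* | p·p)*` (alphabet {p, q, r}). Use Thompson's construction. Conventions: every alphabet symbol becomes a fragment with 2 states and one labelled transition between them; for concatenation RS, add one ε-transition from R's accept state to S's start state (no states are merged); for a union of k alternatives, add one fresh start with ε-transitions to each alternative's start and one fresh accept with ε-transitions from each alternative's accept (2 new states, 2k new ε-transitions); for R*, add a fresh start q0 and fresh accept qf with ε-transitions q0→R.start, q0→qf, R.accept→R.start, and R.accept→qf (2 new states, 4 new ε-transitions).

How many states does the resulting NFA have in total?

20

Building bottom-up:
Each of the 7 symbol leaves contributes a 2-state fragment.
  q·r : 4 states
  (q·r)* : 6 states
  p·p : 4 states
  p | q | r | (q·r)* | p·p : 18 states
  (p | q | r | (q·r)* | p·p)* : 20 states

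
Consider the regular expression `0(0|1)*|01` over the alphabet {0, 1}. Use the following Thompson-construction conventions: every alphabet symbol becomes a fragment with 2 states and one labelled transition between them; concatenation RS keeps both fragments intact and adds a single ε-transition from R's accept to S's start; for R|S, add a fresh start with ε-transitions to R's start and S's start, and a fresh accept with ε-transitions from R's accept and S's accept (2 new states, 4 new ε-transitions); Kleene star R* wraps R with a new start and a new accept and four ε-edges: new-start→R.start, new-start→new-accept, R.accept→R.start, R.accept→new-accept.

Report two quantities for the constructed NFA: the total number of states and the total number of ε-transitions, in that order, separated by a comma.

Recursing over subexpressions:
Each of the 5 symbol leaves contributes 2 states and 0 ε-transitions.
  0|1 : 6 states, 4 ε-transitions
  (0|1)* : 8 states, 8 ε-transitions
  0(0|1)* : 10 states, 9 ε-transitions
  01 : 4 states, 1 ε-transition
  0(0|1)*|01 : 16 states, 14 ε-transitions

16, 14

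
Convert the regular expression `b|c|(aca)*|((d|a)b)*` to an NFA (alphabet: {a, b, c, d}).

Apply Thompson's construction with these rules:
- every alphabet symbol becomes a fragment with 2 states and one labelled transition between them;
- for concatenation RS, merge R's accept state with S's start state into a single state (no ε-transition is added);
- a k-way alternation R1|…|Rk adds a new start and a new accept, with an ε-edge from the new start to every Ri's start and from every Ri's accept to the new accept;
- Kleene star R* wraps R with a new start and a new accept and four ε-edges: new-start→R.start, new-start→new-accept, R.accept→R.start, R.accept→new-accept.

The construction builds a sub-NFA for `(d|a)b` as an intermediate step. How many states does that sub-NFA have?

Fragment for `(d|a)b`:
Each of the 3 symbol leaves contributes a 2-state fragment.
  d|a — 6 states
  (d|a)b — 7 states

7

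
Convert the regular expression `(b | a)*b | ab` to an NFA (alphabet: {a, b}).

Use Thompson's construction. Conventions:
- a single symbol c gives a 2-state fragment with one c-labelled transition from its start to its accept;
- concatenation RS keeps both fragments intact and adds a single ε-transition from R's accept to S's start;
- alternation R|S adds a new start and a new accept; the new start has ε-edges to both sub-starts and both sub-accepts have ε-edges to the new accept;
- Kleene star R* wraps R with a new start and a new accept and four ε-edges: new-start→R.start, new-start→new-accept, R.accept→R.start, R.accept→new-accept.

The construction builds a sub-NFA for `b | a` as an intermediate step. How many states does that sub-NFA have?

6

Fragment for `b | a`:
Each of the 2 symbol leaves contributes a 2-state fragment.
  b | a = 6 states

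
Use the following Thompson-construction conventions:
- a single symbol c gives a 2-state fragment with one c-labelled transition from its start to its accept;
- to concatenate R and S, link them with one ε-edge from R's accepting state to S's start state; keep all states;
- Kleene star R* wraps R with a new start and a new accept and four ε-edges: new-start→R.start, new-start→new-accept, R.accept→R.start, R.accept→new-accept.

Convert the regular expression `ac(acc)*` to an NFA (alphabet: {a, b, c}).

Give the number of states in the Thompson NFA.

Per subexpression:
Each of the 5 symbol leaves contributes a 2-state fragment.
  acc = 6 states
  (acc)* = 8 states
  ac(acc)* = 12 states

12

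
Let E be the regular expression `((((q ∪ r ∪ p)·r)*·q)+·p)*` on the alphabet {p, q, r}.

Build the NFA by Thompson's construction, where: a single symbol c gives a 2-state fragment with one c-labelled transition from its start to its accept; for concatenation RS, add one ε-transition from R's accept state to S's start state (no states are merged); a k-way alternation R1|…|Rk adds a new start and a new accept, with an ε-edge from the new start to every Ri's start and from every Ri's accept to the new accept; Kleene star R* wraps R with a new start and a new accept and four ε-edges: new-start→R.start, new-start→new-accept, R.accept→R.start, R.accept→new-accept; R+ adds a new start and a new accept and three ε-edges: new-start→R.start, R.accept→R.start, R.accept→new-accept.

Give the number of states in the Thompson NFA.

20

By structural recursion:
Each of the 6 symbol leaves contributes a 2-state fragment.
  q ∪ r ∪ p = 8 states
  (q ∪ r ∪ p)·r = 10 states
  ((q ∪ r ∪ p)·r)* = 12 states
  ((q ∪ r ∪ p)·r)*·q = 14 states
  (((q ∪ r ∪ p)·r)*·q)+ = 16 states
  (((q ∪ r ∪ p)·r)*·q)+·p = 18 states
  ((((q ∪ r ∪ p)·r)*·q)+·p)* = 20 states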